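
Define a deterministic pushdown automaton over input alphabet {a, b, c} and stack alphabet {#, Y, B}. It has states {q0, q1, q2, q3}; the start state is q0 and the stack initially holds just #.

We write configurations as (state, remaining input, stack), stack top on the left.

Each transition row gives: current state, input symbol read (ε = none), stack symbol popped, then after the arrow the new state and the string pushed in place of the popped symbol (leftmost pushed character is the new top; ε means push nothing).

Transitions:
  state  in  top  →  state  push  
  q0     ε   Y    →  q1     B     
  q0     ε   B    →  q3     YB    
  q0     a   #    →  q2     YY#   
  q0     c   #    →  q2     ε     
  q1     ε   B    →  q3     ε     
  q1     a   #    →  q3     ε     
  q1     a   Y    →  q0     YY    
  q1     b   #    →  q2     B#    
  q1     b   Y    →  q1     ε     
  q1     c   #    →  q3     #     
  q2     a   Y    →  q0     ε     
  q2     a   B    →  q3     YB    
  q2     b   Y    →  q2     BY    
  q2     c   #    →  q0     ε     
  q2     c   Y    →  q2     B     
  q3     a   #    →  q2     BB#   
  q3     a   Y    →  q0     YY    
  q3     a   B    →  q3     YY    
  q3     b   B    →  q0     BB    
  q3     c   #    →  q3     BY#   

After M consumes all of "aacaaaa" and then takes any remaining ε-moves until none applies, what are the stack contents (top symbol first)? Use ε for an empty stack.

YYY#

(q0, aacaaaa, #)
  read a, top #: go to q2, push YY# → (q2, acaaaa, YY#)
  read a, top Y: go to q0, push ε → (q0, caaaa, Y#)
  ε-move, top Y: go to q1, push B → (q1, caaaa, B#)
  ε-move, top B: go to q3, push ε → (q3, caaaa, #)
  read c, top #: go to q3, push BY# → (q3, aaaa, BY#)
  read a, top B: go to q3, push YY → (q3, aaa, YYY#)
  read a, top Y: go to q0, push YY → (q0, aa, YYYY#)
  ε-move, top Y: go to q1, push B → (q1, aa, BYYY#)
  ε-move, top B: go to q3, push ε → (q3, aa, YYY#)
  read a, top Y: go to q0, push YY → (q0, a, YYYY#)
  ε-move, top Y: go to q1, push B → (q1, a, BYYY#)
  ε-move, top B: go to q3, push ε → (q3, a, YYY#)
  read a, top Y: go to q0, push YY → (q0, ε, YYYY#)
  ε-move, top Y: go to q1, push B → (q1, ε, BYYY#)
  ε-move, top B: go to q3, push ε → (q3, ε, YYY#)
All input consumed in state q3 with stack YYY#.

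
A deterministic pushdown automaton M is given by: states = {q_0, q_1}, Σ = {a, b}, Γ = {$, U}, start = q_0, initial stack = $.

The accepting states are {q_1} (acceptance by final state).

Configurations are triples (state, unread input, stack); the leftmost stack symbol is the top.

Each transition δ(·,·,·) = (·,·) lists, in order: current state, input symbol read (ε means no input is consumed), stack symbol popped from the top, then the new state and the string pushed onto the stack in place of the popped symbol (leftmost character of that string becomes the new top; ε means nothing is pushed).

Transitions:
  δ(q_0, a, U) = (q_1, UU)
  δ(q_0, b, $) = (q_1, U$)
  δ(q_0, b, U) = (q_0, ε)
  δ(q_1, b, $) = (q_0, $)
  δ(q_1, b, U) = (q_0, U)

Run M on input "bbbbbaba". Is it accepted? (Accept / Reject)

(q_0, bbbbbaba, $)
  read b, top $: go to q_1, push U$ → (q_1, bbbbaba, U$)
  read b, top U: go to q_0, push U → (q_0, bbbaba, U$)
  read b, top U: go to q_0, push ε → (q_0, bbaba, $)
  read b, top $: go to q_1, push U$ → (q_1, baba, U$)
  read b, top U: go to q_0, push U → (q_0, aba, U$)
  read a, top U: go to q_1, push UU → (q_1, ba, UU$)
  read b, top U: go to q_0, push U → (q_0, a, UU$)
  read a, top U: go to q_1, push UU → (q_1, ε, UUU$)
All input consumed; state q_1 ∈ F.

Accept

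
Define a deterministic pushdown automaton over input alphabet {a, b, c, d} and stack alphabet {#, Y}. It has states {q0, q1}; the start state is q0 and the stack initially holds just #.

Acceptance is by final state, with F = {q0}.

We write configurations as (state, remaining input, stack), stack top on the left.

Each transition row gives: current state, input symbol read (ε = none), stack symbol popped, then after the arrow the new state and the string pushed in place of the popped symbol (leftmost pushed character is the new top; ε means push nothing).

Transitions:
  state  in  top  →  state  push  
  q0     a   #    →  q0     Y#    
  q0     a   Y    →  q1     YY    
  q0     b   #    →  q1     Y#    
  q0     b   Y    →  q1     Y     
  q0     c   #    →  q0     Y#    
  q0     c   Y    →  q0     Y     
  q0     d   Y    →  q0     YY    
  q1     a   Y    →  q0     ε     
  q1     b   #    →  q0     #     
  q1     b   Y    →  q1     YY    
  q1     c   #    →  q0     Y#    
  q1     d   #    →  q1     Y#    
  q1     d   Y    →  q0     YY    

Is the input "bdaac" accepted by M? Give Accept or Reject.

(q0, bdaac, #)
  read b, top #: go to q1, push Y# → (q1, daac, Y#)
  read d, top Y: go to q0, push YY → (q0, aac, YY#)
  read a, top Y: go to q1, push YY → (q1, ac, YYY#)
  read a, top Y: go to q0, push ε → (q0, c, YY#)
  read c, top Y: go to q0, push Y → (q0, ε, YY#)
All input consumed; state q0 ∈ F.

Accept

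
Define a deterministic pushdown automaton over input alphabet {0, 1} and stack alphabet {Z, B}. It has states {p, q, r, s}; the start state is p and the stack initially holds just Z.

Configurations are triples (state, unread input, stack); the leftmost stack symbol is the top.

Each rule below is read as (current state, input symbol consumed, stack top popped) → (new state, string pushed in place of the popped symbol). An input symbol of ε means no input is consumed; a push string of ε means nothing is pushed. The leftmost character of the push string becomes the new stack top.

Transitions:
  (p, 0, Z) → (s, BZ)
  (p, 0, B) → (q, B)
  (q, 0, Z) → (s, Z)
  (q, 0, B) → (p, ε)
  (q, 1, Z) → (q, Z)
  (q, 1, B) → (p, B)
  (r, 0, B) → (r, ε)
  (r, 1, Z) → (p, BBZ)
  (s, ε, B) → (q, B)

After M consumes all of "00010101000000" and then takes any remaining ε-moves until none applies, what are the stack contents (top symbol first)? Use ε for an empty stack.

(p, 00010101000000, Z)
  read 0, top Z: go to s, push BZ → (s, 0010101000000, BZ)
  ε-move, top B: go to q, push B → (q, 0010101000000, BZ)
  read 0, top B: go to p, push ε → (p, 010101000000, Z)
  read 0, top Z: go to s, push BZ → (s, 10101000000, BZ)
  ε-move, top B: go to q, push B → (q, 10101000000, BZ)
  read 1, top B: go to p, push B → (p, 0101000000, BZ)
  read 0, top B: go to q, push B → (q, 101000000, BZ)
  read 1, top B: go to p, push B → (p, 01000000, BZ)
  read 0, top B: go to q, push B → (q, 1000000, BZ)
  read 1, top B: go to p, push B → (p, 000000, BZ)
  read 0, top B: go to q, push B → (q, 00000, BZ)
  read 0, top B: go to p, push ε → (p, 0000, Z)
  read 0, top Z: go to s, push BZ → (s, 000, BZ)
  ε-move, top B: go to q, push B → (q, 000, BZ)
  read 0, top B: go to p, push ε → (p, 00, Z)
  read 0, top Z: go to s, push BZ → (s, 0, BZ)
  ε-move, top B: go to q, push B → (q, 0, BZ)
  read 0, top B: go to p, push ε → (p, ε, Z)
All input consumed in state p with stack Z.

Z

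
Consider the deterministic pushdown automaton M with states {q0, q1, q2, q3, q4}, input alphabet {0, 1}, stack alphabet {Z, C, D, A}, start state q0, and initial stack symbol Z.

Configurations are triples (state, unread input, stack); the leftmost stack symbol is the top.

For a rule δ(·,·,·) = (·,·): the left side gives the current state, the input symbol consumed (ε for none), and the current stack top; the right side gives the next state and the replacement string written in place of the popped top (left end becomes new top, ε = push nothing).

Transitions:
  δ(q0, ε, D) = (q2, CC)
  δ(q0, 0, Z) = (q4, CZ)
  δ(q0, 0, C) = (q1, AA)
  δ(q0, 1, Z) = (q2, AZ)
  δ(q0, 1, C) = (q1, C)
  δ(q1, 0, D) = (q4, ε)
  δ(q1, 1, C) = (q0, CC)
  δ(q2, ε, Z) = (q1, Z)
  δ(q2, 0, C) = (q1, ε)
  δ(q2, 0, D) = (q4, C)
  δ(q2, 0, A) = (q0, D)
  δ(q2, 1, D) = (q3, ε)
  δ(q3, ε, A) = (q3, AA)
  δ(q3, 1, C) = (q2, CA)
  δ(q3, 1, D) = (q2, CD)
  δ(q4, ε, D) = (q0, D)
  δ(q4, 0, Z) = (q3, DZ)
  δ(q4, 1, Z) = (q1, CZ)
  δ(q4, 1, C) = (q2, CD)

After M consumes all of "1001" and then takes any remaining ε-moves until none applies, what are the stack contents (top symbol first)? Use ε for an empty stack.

CCZ

(q0, 1001, Z)
  read 1, top Z: go to q2, push AZ → (q2, 001, AZ)
  read 0, top A: go to q0, push D → (q0, 01, DZ)
  ε-move, top D: go to q2, push CC → (q2, 01, CCZ)
  read 0, top C: go to q1, push ε → (q1, 1, CZ)
  read 1, top C: go to q0, push CC → (q0, ε, CCZ)
All input consumed in state q0 with stack CCZ.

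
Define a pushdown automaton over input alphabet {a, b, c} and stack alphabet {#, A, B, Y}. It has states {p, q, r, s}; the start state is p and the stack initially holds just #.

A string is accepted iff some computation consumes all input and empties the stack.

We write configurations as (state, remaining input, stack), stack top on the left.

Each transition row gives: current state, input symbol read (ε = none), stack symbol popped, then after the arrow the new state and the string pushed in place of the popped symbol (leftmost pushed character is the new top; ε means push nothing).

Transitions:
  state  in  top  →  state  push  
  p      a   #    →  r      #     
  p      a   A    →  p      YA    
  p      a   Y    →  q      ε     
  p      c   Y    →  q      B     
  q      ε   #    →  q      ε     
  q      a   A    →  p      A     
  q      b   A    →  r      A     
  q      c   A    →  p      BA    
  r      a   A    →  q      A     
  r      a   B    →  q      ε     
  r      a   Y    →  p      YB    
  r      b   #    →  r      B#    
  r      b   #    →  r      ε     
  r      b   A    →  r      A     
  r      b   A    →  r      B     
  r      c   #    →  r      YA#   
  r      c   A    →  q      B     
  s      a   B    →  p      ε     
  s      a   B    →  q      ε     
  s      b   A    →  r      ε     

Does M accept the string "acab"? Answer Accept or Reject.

No computation consumes all input and empties the stack.

Reject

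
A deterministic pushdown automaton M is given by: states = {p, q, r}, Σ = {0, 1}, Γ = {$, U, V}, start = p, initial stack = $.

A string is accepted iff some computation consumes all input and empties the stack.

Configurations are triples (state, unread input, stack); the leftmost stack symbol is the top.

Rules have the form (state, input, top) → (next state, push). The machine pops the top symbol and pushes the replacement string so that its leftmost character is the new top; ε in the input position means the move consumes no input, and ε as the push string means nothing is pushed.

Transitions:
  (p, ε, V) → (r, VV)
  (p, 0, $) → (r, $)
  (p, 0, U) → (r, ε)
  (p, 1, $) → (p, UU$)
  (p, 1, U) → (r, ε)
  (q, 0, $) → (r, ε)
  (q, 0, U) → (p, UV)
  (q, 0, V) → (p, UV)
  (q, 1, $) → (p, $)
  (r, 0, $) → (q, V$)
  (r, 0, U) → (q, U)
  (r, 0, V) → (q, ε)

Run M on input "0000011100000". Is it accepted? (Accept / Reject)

(p, 0000011100000, $) ⊢ (r, 000011100000, $) ⊢ (q, 00011100000, V$) ⊢ (p, 0011100000, UV$) ⊢ (r, 011100000, V$) ⊢ (q, 11100000, $) ⊢ (p, 1100000, $) ⊢ (p, 100000, UU$) ⊢ (r, 00000, U$) ⊢ (q, 0000, U$) ⊢ (p, 000, UV$) ⊢ (r, 00, V$) ⊢ (q, 0, $) ⊢ (r, ε, ε)
All input consumed and the stack is empty.

Accept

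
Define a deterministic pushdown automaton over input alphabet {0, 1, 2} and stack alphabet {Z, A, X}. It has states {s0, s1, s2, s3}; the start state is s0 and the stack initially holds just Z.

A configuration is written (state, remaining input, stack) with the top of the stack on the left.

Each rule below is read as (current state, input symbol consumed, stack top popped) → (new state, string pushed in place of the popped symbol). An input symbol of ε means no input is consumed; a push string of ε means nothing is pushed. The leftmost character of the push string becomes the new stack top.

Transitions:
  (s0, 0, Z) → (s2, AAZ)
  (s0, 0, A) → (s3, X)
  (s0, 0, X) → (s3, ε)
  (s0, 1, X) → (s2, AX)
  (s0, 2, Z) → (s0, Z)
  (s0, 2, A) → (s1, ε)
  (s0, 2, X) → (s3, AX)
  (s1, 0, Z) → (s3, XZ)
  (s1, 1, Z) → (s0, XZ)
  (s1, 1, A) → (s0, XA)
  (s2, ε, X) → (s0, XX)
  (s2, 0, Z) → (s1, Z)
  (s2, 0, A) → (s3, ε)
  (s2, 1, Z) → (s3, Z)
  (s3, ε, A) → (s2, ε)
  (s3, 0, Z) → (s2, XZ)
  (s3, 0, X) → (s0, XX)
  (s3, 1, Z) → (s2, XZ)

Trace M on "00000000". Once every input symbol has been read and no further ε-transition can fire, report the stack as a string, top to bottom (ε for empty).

(s0, 00000000, Z)
  read 0, top Z: go to s2, push AAZ → (s2, 0000000, AAZ)
  read 0, top A: go to s3, push ε → (s3, 000000, AZ)
  ε-move, top A: go to s2, push ε → (s2, 000000, Z)
  read 0, top Z: go to s1, push Z → (s1, 00000, Z)
  read 0, top Z: go to s3, push XZ → (s3, 0000, XZ)
  read 0, top X: go to s0, push XX → (s0, 000, XXZ)
  read 0, top X: go to s3, push ε → (s3, 00, XZ)
  read 0, top X: go to s0, push XX → (s0, 0, XXZ)
  read 0, top X: go to s3, push ε → (s3, ε, XZ)
All input consumed in state s3 with stack XZ.

XZ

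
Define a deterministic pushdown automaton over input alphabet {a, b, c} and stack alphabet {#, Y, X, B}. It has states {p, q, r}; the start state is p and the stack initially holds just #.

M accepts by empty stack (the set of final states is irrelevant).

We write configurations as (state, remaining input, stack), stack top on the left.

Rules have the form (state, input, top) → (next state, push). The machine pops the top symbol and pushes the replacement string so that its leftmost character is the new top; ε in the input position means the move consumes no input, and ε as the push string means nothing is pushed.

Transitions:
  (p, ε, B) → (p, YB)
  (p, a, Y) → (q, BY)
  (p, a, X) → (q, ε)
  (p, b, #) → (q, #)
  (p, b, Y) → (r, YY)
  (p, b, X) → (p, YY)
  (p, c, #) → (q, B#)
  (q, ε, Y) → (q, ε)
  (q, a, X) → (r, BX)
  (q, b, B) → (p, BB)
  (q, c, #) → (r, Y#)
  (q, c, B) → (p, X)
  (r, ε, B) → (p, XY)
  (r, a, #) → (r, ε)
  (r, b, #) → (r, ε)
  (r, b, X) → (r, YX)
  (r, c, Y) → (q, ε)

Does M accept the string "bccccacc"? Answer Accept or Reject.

(p, bccccacc, #)
  read b, top #: go to q, push # → (q, ccccacc, #)
  read c, top #: go to r, push Y# → (r, cccacc, Y#)
  read c, top Y: go to q, push ε → (q, ccacc, #)
  read c, top #: go to r, push Y# → (r, cacc, Y#)
  read c, top Y: go to q, push ε → (q, acc, #)
No transition applies at (q, acc, #); input not fully consumed.

Reject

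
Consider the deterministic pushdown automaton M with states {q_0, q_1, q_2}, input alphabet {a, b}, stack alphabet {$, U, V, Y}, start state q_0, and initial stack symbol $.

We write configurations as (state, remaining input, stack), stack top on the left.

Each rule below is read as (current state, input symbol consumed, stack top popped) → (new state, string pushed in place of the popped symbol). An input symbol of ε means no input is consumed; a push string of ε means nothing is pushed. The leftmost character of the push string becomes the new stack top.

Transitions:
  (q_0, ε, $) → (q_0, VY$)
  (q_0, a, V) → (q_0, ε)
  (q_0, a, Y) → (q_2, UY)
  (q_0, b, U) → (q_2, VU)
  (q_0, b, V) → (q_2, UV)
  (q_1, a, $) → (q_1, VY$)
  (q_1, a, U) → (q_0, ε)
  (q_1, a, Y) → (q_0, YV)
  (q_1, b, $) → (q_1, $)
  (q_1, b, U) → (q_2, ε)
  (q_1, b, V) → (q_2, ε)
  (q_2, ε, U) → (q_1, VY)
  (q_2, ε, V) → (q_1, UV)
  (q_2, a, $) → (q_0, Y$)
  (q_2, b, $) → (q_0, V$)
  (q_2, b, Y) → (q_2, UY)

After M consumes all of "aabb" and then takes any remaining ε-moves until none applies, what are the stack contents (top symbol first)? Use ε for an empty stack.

VYYY$

(q_0, aabb, $)
  ε-move, top $: go to q_0, push VY$ → (q_0, aabb, VY$)
  read a, top V: go to q_0, push ε → (q_0, abb, Y$)
  read a, top Y: go to q_2, push UY → (q_2, bb, UY$)
  ε-move, top U: go to q_1, push VY → (q_1, bb, VYY$)
  read b, top V: go to q_2, push ε → (q_2, b, YY$)
  read b, top Y: go to q_2, push UY → (q_2, ε, UYY$)
  ε-move, top U: go to q_1, push VY → (q_1, ε, VYYY$)
All input consumed in state q_1 with stack VYYY$.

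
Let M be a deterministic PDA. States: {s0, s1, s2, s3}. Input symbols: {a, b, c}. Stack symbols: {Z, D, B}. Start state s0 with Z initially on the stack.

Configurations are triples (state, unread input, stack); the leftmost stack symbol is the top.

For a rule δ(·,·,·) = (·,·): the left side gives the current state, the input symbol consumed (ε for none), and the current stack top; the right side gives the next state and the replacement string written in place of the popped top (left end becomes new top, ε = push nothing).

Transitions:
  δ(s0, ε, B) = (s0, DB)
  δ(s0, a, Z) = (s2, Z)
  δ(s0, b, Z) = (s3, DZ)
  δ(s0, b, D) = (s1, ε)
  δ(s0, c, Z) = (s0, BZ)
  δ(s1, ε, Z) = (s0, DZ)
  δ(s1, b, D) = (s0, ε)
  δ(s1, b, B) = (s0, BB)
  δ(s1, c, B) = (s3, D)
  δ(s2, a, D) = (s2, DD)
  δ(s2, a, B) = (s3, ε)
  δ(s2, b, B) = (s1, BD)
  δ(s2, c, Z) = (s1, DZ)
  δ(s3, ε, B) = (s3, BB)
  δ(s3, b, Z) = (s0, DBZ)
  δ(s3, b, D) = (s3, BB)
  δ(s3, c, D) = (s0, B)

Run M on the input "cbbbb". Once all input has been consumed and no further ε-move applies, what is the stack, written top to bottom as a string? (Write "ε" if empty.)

(s0, cbbbb, Z) ⊢ (s0, bbbb, BZ) ⊢ (s0, bbbb, DBZ) ⊢ (s1, bbb, BZ) ⊢ (s0, bb, BBZ) ⊢ (s0, bb, DBBZ) ⊢ (s1, b, BBZ) ⊢ (s0, ε, BBBZ) ⊢ (s0, ε, DBBBZ)
All input consumed in state s0 with stack DBBBZ.

DBBBZ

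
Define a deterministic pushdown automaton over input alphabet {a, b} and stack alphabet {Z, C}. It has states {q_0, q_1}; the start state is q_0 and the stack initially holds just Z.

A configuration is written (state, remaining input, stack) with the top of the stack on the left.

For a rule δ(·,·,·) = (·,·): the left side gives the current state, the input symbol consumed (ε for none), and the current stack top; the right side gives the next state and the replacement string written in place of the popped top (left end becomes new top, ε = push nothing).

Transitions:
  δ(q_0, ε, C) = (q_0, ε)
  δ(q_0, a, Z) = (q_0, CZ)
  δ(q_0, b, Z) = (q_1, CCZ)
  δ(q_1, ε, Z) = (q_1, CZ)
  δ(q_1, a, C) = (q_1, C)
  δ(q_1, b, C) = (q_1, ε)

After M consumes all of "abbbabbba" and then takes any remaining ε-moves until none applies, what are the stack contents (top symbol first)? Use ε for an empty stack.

(q_0, abbbabbba, Z)
  read a, top Z: go to q_0, push CZ → (q_0, bbbabbba, CZ)
  ε-move, top C: go to q_0, push ε → (q_0, bbbabbba, Z)
  read b, top Z: go to q_1, push CCZ → (q_1, bbabbba, CCZ)
  read b, top C: go to q_1, push ε → (q_1, babbba, CZ)
  read b, top C: go to q_1, push ε → (q_1, abbba, Z)
  ε-move, top Z: go to q_1, push CZ → (q_1, abbba, CZ)
  read a, top C: go to q_1, push C → (q_1, bbba, CZ)
  read b, top C: go to q_1, push ε → (q_1, bba, Z)
  ε-move, top Z: go to q_1, push CZ → (q_1, bba, CZ)
  read b, top C: go to q_1, push ε → (q_1, ba, Z)
  ε-move, top Z: go to q_1, push CZ → (q_1, ba, CZ)
  read b, top C: go to q_1, push ε → (q_1, a, Z)
  ε-move, top Z: go to q_1, push CZ → (q_1, a, CZ)
  read a, top C: go to q_1, push C → (q_1, ε, CZ)
All input consumed in state q_1 with stack CZ.

CZ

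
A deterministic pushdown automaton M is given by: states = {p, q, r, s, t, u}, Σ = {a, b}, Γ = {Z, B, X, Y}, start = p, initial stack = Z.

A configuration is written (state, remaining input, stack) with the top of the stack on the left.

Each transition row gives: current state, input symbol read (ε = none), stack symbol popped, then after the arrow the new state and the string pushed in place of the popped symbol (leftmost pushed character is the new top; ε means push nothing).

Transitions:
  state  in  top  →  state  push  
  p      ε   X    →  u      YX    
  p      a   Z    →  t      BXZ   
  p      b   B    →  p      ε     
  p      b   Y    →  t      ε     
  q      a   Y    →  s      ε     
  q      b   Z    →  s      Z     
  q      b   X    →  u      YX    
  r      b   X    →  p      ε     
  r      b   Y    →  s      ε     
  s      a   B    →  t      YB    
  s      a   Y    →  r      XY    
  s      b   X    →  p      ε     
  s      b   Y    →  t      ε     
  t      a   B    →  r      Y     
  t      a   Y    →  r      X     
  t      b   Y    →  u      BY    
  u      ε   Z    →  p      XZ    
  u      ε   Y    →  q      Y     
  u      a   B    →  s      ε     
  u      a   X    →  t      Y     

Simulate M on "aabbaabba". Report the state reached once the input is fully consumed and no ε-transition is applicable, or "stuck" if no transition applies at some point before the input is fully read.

(p, aabbaabba, Z)
  read a, top Z: go to t, push BXZ → (t, abbaabba, BXZ)
  read a, top B: go to r, push Y → (r, bbaabba, YXZ)
  read b, top Y: go to s, push ε → (s, baabba, XZ)
  read b, top X: go to p, push ε → (p, aabba, Z)
  read a, top Z: go to t, push BXZ → (t, abba, BXZ)
  read a, top B: go to r, push Y → (r, bba, YXZ)
  read b, top Y: go to s, push ε → (s, ba, XZ)
  read b, top X: go to p, push ε → (p, a, Z)
  read a, top Z: go to t, push BXZ → (t, ε, BXZ)
All input consumed; M is in state t.

t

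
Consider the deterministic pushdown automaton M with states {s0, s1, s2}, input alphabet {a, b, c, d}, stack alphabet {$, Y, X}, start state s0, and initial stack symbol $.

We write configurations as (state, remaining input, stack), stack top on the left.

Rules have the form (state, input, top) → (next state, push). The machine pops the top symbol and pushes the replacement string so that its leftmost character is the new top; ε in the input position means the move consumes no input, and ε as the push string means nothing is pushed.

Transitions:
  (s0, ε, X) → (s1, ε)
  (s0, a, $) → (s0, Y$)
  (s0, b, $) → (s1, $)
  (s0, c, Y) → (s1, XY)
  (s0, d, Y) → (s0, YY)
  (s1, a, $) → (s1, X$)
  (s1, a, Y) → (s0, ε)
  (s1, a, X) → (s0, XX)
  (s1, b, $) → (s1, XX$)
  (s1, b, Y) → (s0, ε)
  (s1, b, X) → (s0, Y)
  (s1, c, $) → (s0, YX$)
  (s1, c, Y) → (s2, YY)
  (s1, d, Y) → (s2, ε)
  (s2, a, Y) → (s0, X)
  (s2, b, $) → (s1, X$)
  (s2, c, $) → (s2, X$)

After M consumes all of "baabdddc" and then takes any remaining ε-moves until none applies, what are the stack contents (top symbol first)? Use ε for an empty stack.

XYYYY$

(s0, baabdddc, $) ⊢ (s1, aabdddc, $) ⊢ (s1, abdddc, X$) ⊢ (s0, bdddc, XX$) ⊢ (s1, bdddc, X$) ⊢ (s0, dddc, Y$) ⊢ (s0, ddc, YY$) ⊢ (s0, dc, YYY$) ⊢ (s0, c, YYYY$) ⊢ (s1, ε, XYYYY$)
All input consumed in state s1 with stack XYYYY$.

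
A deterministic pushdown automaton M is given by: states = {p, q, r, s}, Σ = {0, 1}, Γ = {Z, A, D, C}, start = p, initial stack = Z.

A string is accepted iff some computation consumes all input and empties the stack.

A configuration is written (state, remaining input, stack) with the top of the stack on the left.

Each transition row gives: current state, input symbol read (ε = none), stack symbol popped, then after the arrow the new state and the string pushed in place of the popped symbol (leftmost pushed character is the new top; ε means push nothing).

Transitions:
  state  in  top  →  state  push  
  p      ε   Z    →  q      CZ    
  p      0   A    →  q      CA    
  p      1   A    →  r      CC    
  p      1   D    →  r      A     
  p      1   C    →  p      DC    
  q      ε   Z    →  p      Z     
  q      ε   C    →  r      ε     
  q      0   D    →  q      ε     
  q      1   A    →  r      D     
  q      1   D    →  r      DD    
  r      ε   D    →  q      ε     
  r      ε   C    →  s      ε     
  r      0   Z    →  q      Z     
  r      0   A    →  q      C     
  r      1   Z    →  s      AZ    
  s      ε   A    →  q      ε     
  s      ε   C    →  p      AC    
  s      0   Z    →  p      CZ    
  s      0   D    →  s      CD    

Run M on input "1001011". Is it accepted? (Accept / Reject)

(p, 1001011, Z)
  ε-move, top Z: go to q, push CZ → (q, 1001011, CZ)
  ε-move, top C: go to r, push ε → (r, 1001011, Z)
  read 1, top Z: go to s, push AZ → (s, 001011, AZ)
  ε-move, top A: go to q, push ε → (q, 001011, Z)
  ε-move, top Z: go to p, push Z → (p, 001011, Z)
  ε-move, top Z: go to q, push CZ → (q, 001011, CZ)
  ε-move, top C: go to r, push ε → (r, 001011, Z)
  read 0, top Z: go to q, push Z → (q, 01011, Z)
  ε-move, top Z: go to p, push Z → (p, 01011, Z)
  ε-move, top Z: go to q, push CZ → (q, 01011, CZ)
  ε-move, top C: go to r, push ε → (r, 01011, Z)
  read 0, top Z: go to q, push Z → (q, 1011, Z)
  ε-move, top Z: go to p, push Z → (p, 1011, Z)
  ε-move, top Z: go to q, push CZ → (q, 1011, CZ)
  ε-move, top C: go to r, push ε → (r, 1011, Z)
  read 1, top Z: go to s, push AZ → (s, 011, AZ)
  ε-move, top A: go to q, push ε → (q, 011, Z)
  ε-move, top Z: go to p, push Z → (p, 011, Z)
  ε-move, top Z: go to q, push CZ → (q, 011, CZ)
  ε-move, top C: go to r, push ε → (r, 011, Z)
  read 0, top Z: go to q, push Z → (q, 11, Z)
  ε-move, top Z: go to p, push Z → (p, 11, Z)
  ε-move, top Z: go to q, push CZ → (q, 11, CZ)
  ε-move, top C: go to r, push ε → (r, 11, Z)
  read 1, top Z: go to s, push AZ → (s, 1, AZ)
  ε-move, top A: go to q, push ε → (q, 1, Z)
  ε-move, top Z: go to p, push Z → (p, 1, Z)
  ε-move, top Z: go to q, push CZ → (q, 1, CZ)
  ε-move, top C: go to r, push ε → (r, 1, Z)
  read 1, top Z: go to s, push AZ → (s, ε, AZ)
  ε-move, top A: go to q, push ε → (q, ε, Z)
  ε-move, top Z: go to p, push Z → (p, ε, Z)
  ε-move, top Z: go to q, push CZ → (q, ε, CZ)
  ε-move, top C: go to r, push ε → (r, ε, Z)
All input consumed; stack is Z, not empty, and no further ε-move applies.

Reject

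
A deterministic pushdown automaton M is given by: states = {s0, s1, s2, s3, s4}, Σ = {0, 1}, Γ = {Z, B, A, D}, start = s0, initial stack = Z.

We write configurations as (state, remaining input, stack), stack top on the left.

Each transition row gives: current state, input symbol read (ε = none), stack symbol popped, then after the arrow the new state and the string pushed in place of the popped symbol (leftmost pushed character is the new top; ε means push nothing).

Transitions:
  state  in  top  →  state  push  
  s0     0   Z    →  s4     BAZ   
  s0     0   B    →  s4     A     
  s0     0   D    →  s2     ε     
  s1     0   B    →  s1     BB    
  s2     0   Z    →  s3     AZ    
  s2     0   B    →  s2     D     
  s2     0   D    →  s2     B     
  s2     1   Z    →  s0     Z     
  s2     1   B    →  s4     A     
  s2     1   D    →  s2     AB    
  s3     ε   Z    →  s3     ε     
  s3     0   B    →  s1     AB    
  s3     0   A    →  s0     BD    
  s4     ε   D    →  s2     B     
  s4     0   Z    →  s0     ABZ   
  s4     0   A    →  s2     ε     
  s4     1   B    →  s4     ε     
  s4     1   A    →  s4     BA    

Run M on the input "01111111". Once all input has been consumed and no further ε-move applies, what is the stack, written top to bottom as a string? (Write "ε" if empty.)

(s0, 01111111, Z)
  read 0, top Z: go to s4, push BAZ → (s4, 1111111, BAZ)
  read 1, top B: go to s4, push ε → (s4, 111111, AZ)
  read 1, top A: go to s4, push BA → (s4, 11111, BAZ)
  read 1, top B: go to s4, push ε → (s4, 1111, AZ)
  read 1, top A: go to s4, push BA → (s4, 111, BAZ)
  read 1, top B: go to s4, push ε → (s4, 11, AZ)
  read 1, top A: go to s4, push BA → (s4, 1, BAZ)
  read 1, top B: go to s4, push ε → (s4, ε, AZ)
All input consumed in state s4 with stack AZ.

AZ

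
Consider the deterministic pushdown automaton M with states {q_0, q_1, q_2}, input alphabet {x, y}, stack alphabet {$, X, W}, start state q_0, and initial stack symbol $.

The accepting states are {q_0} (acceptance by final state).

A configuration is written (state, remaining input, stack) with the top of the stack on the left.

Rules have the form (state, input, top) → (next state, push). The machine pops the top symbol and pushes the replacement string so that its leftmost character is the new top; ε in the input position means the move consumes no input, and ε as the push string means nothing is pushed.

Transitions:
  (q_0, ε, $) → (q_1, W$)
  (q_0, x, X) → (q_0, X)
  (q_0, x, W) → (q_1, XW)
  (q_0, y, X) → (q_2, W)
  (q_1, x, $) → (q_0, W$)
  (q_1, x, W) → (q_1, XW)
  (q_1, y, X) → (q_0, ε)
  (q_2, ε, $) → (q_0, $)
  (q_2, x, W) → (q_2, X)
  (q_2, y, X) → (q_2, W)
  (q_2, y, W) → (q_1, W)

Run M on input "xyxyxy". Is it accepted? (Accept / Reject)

Accept

(q_0, xyxyxy, $)
  ε-move, top $: go to q_1, push W$ → (q_1, xyxyxy, W$)
  read x, top W: go to q_1, push XW → (q_1, yxyxy, XW$)
  read y, top X: go to q_0, push ε → (q_0, xyxy, W$)
  read x, top W: go to q_1, push XW → (q_1, yxy, XW$)
  read y, top X: go to q_0, push ε → (q_0, xy, W$)
  read x, top W: go to q_1, push XW → (q_1, y, XW$)
  read y, top X: go to q_0, push ε → (q_0, ε, W$)
All input consumed; state q_0 ∈ F.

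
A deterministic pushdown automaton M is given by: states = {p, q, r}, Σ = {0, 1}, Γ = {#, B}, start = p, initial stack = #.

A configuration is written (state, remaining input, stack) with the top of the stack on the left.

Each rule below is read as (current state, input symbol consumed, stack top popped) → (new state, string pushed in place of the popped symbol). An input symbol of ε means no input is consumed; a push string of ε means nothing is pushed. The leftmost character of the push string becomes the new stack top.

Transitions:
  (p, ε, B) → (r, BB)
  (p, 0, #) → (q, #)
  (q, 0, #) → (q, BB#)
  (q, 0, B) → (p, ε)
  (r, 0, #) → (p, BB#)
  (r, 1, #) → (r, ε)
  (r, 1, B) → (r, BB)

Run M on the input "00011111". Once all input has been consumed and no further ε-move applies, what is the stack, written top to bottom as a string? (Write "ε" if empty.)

(p, 00011111, #) ⊢ (q, 0011111, #) ⊢ (q, 011111, BB#) ⊢ (p, 11111, B#) ⊢ (r, 11111, BB#) ⊢ (r, 1111, BBB#) ⊢ (r, 111, BBBB#) ⊢ (r, 11, BBBBB#) ⊢ (r, 1, BBBBBB#) ⊢ (r, ε, BBBBBBB#)
All input consumed in state r with stack BBBBBBB#.

BBBBBBB#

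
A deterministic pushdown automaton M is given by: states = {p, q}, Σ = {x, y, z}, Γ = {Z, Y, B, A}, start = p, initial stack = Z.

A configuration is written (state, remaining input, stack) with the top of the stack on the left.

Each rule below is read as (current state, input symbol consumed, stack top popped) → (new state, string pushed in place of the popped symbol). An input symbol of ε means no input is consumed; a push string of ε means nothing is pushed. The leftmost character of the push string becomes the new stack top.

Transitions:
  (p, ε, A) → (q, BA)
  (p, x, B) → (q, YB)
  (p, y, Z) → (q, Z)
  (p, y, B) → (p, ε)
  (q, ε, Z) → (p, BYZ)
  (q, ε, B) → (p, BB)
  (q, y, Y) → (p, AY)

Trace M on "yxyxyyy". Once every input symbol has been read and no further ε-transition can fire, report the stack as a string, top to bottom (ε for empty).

BBAYBBAYBYZ

(p, yxyxyyy, Z)
  read y, top Z: go to q, push Z → (q, xyxyyy, Z)
  ε-move, top Z: go to p, push BYZ → (p, xyxyyy, BYZ)
  read x, top B: go to q, push YB → (q, yxyyy, YBYZ)
  read y, top Y: go to p, push AY → (p, xyyy, AYBYZ)
  ε-move, top A: go to q, push BA → (q, xyyy, BAYBYZ)
  ε-move, top B: go to p, push BB → (p, xyyy, BBAYBYZ)
  read x, top B: go to q, push YB → (q, yyy, YBBAYBYZ)
  read y, top Y: go to p, push AY → (p, yy, AYBBAYBYZ)
  ε-move, top A: go to q, push BA → (q, yy, BAYBBAYBYZ)
  ε-move, top B: go to p, push BB → (p, yy, BBAYBBAYBYZ)
  read y, top B: go to p, push ε → (p, y, BAYBBAYBYZ)
  read y, top B: go to p, push ε → (p, ε, AYBBAYBYZ)
  ε-move, top A: go to q, push BA → (q, ε, BAYBBAYBYZ)
  ε-move, top B: go to p, push BB → (p, ε, BBAYBBAYBYZ)
All input consumed in state p with stack BBAYBBAYBYZ.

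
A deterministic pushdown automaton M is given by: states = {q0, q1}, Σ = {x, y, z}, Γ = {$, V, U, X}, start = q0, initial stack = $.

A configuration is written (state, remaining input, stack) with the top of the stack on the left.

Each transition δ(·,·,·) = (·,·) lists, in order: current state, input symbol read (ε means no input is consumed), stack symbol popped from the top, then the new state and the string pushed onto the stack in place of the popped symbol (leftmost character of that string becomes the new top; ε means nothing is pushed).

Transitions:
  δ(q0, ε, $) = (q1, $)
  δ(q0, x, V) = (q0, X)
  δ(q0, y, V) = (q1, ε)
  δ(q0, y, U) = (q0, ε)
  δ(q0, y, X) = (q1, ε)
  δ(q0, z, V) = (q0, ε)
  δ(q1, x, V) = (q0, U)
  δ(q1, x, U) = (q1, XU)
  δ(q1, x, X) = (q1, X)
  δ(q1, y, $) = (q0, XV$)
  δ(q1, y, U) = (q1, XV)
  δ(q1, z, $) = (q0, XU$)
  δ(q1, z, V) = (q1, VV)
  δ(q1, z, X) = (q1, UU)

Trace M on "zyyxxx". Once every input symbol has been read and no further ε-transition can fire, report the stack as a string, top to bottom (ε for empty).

XV$

(q0, zyyxxx, $)
  ε-move, top $: go to q1, push $ → (q1, zyyxxx, $)
  read z, top $: go to q0, push XU$ → (q0, yyxxx, XU$)
  read y, top X: go to q1, push ε → (q1, yxxx, U$)
  read y, top U: go to q1, push XV → (q1, xxx, XV$)
  read x, top X: go to q1, push X → (q1, xx, XV$)
  read x, top X: go to q1, push X → (q1, x, XV$)
  read x, top X: go to q1, push X → (q1, ε, XV$)
All input consumed in state q1 with stack XV$.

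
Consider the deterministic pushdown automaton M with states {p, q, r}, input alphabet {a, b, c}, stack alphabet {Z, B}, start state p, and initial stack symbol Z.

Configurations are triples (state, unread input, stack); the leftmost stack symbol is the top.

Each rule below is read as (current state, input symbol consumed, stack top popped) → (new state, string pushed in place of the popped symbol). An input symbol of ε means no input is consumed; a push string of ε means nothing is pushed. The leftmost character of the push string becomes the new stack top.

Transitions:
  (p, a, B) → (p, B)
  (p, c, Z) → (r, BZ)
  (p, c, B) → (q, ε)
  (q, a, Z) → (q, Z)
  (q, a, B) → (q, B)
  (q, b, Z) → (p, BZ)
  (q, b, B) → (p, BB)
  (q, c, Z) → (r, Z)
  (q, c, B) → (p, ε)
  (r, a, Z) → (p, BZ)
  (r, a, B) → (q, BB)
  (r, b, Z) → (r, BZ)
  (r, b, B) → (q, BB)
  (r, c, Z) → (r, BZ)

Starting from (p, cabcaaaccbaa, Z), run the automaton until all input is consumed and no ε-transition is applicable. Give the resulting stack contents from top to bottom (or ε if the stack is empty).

(p, cabcaaaccbaa, Z)
  read c, top Z: go to r, push BZ → (r, abcaaaccbaa, BZ)
  read a, top B: go to q, push BB → (q, bcaaaccbaa, BBZ)
  read b, top B: go to p, push BB → (p, caaaccbaa, BBBZ)
  read c, top B: go to q, push ε → (q, aaaccbaa, BBZ)
  read a, top B: go to q, push B → (q, aaccbaa, BBZ)
  read a, top B: go to q, push B → (q, accbaa, BBZ)
  read a, top B: go to q, push B → (q, ccbaa, BBZ)
  read c, top B: go to p, push ε → (p, cbaa, BZ)
  read c, top B: go to q, push ε → (q, baa, Z)
  read b, top Z: go to p, push BZ → (p, aa, BZ)
  read a, top B: go to p, push B → (p, a, BZ)
  read a, top B: go to p, push B → (p, ε, BZ)
All input consumed in state p with stack BZ.

BZ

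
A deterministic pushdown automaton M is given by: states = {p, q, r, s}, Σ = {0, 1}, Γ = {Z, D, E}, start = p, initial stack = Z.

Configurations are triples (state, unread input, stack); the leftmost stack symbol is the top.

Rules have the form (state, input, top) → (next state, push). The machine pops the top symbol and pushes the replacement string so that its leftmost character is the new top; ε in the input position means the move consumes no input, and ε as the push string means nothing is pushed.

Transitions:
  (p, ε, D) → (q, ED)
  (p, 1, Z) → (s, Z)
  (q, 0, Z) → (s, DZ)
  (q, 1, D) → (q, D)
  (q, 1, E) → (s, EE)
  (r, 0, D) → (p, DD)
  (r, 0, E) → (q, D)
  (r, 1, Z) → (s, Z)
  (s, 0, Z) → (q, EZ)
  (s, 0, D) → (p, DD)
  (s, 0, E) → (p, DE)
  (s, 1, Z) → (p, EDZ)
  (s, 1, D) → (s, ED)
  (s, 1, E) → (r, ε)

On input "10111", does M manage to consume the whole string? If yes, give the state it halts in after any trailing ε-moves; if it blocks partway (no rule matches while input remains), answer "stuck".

stuck

(p, 10111, Z)
  read 1, top Z: go to s, push Z → (s, 0111, Z)
  read 0, top Z: go to q, push EZ → (q, 111, EZ)
  read 1, top E: go to s, push EE → (s, 11, EEZ)
  read 1, top E: go to r, push ε → (r, 1, EZ)
No transition for (r, 1, top E); M blocks with input 1 remaining.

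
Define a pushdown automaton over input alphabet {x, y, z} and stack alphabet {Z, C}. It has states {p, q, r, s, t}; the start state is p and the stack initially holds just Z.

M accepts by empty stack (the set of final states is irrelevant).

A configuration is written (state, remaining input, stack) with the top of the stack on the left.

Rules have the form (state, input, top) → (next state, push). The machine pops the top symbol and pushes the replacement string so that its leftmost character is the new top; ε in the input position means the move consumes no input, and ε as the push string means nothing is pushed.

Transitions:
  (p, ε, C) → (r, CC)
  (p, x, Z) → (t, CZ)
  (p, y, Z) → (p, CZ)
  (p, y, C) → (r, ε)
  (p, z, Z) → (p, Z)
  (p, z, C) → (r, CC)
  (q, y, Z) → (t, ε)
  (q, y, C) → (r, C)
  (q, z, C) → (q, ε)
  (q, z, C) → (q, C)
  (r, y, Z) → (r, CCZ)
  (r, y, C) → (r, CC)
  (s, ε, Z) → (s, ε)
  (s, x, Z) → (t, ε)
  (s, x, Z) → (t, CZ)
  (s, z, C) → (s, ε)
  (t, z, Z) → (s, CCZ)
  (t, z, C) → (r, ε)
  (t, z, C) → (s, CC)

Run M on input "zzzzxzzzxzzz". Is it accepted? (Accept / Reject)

Accept

One accepting computation: (p, zzzzxzzzxzzz, Z) ⊢ (p, zzzxzzzxzzz, Z) ⊢ (p, zzxzzzxzzz, Z) ⊢ (p, zxzzzxzzz, Z) ⊢ (p, xzzzxzzz, Z) ⊢ (t, zzzxzzz, CZ) ⊢ (s, zzxzzz, CCZ) ⊢ (s, zxzzz, CZ) ⊢ (s, xzzz, Z) ⊢ (t, zzz, CZ) ⊢ (s, zz, CCZ) ⊢ (s, z, CZ) ⊢ (s, ε, Z) ⊢ (s, ε, ε)
All input consumed and the stack is empty.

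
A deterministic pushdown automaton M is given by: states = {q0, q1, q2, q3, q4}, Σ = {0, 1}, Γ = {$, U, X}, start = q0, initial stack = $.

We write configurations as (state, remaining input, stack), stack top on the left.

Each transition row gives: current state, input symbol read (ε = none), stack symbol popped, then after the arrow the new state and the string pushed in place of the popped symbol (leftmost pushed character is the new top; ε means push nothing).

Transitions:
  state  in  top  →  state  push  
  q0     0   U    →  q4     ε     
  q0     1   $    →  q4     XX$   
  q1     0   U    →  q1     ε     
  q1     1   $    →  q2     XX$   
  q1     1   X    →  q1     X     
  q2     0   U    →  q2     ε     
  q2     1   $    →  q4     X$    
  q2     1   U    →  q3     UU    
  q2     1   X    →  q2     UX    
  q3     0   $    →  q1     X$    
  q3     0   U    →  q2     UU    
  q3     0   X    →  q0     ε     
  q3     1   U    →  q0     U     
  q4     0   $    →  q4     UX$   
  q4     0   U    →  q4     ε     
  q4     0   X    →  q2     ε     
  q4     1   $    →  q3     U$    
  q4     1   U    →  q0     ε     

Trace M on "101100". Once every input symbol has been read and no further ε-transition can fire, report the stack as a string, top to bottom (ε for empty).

(q0, 101100, $) ⊢ (q4, 01100, XX$) ⊢ (q2, 1100, X$) ⊢ (q2, 100, UX$) ⊢ (q3, 00, UUX$) ⊢ (q2, 0, UUUX$) ⊢ (q2, ε, UUX$)
All input consumed in state q2 with stack UUX$.

UUX$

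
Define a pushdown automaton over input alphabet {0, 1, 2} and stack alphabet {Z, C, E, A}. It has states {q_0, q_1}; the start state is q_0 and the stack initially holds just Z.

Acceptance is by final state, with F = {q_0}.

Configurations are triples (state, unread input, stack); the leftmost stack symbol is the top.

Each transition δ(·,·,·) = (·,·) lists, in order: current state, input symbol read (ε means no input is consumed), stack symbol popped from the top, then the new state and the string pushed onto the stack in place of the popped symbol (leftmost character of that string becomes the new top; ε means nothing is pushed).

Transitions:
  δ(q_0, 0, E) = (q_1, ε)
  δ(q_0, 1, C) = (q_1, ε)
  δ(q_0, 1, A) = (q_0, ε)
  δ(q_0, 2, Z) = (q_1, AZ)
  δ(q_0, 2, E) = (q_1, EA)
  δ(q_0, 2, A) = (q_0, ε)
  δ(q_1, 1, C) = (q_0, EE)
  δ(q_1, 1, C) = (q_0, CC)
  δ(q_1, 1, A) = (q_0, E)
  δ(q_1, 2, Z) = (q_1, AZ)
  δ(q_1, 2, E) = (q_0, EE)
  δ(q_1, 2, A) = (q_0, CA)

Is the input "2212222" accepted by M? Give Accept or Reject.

No computation consumes all input and reaches a final state.

Reject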